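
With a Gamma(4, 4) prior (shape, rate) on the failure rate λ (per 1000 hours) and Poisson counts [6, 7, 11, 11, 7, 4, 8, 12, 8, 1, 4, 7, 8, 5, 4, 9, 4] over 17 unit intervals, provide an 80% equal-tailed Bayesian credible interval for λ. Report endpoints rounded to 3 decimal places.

[5.057, 6.392]

Posterior: Gamma(4+116, 4+17) = Gamma(120, 21) (shape, rate).
Equal-tailed 80% interval: Gamma(120, 21) quantiles at 0.1 and 0.9.
Posterior mean ≈ 5.714, SD ≈ 0.522; a Normal approximation gives roughly [5.046, 6.383].
Exact: lower = 5.057; upper = 6.392.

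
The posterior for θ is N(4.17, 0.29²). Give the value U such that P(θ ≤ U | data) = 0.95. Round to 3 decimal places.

4.647

Need U with P(θ ≤ U) = 0.95: U = 4.17 + z_{0.05}·0.29.
z = 1.645; U = 4.17 + 1.645 × 0.29 = 4.647.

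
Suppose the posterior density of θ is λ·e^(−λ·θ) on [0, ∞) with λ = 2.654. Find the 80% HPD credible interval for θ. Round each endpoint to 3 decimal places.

[0.000, 0.606]

The exponential density is strictly decreasing on [0, ∞), so the HPD interval is anchored at 0: [0, q] with P(θ ≤ q) = 0.80.
q = −ln(1 − 0.80) / 2.654 = 1.6094 / 2.654 = 0.606.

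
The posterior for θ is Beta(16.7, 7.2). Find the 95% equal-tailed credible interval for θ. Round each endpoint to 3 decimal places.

[0.505, 0.861]

Posterior: Beta(16.7, 7.2).
Equal-tailed 95% interval: the 0.025 and 0.975 quantiles of Beta(16.7, 7.2).
Posterior mean ≈ 0.699, SD ≈ 0.092; a Normal approximation gives roughly [0.519, 0.879].
Exact: F⁻¹(0.025) = 0.505; F⁻¹(0.975) = 0.861.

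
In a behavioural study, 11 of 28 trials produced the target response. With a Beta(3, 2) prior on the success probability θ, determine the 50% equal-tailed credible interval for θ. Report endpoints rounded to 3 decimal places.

Posterior: Beta(3+11, 2+17) = Beta(14, 19).
Equal-tailed 50% interval: the 0.25 and 0.75 quantiles of Beta(14, 19).
Posterior mean ≈ 0.424, SD ≈ 0.085; a Normal approximation gives roughly [0.367, 0.481].
Exact: F⁻¹(0.25) = 0.365; F⁻¹(0.75) = 0.482.

[0.365, 0.482]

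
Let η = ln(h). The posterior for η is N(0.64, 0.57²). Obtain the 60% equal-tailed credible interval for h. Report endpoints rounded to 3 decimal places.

On the log scale the 60% interval is 0.64 ± 0.842 × 0.57 = [0.1603, 1.1197].
Exponentiate: [e^0.1603, e^1.1197] = [1.174, 3.064].

[1.174, 3.064]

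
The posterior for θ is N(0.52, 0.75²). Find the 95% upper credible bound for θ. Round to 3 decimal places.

Need U with P(θ ≤ U) = 0.95: U = 0.52 + z_{0.05}·0.75.
z = 1.645; U = 0.52 + 1.645 × 0.75 = 1.754.

1.754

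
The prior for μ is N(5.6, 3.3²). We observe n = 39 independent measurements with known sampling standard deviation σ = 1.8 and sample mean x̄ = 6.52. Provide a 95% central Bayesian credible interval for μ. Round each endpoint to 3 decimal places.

[5.950, 7.076]

Posterior precision = 1/3.3² + 39/1.8² = 0.0918 + 12.0370 = 12.1289, so posterior SD = 0.2871.
Posterior mean = (5.6/3.3² + 39·6.52/1.8²) / 12.1289 = 6.5130.
Interval: 6.5130 ± 1.960 × 0.2871 → [5.950, 7.076].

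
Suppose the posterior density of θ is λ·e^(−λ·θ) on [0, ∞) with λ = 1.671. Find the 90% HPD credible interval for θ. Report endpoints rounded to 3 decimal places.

The exponential density is strictly decreasing on [0, ∞), so the HPD interval is anchored at 0: [0, q] with P(θ ≤ q) = 0.90.
q = −ln(1 − 0.90) / 1.671 = 2.3026 / 1.671 = 1.378.

[0.000, 1.378]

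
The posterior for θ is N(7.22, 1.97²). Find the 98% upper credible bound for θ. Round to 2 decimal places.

Need U with P(θ ≤ U) = 0.98: U = 7.22 + z_{0.02}·1.97.
z = 2.054; U = 7.22 + 2.054 × 1.97 = 11.27.

11.27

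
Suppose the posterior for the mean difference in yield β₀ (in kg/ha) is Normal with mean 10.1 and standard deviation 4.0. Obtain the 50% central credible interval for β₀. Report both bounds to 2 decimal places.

[7.40, 12.80]

The posterior is symmetric, so the 50% equal-tailed interval is β₀ = 10.1 ± z·4.0 with z = 0.674.
Half-width: 0.674 × 4.0 = 2.70.
10.1 − 2.70 = 7.40; 10.1 + 2.70 = 12.80.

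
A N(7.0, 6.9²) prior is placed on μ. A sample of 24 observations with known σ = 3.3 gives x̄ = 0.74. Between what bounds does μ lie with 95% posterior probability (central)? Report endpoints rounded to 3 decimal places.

[-0.515, 2.113]

Posterior precision = 1/6.9² + 24/3.3² = 0.0210 + 2.2039 = 2.2249, so posterior SD = 0.6704.
Posterior mean = (7.0/6.9² + 24·0.74/3.3²) / 2.2249 = 0.7991.
Interval: 0.7991 ± 1.960 × 0.6704 → [-0.515, 2.113].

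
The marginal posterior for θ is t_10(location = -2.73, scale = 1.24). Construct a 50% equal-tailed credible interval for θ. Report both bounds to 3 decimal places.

The t_10 distribution is symmetric; the 50% interval is -2.73 ± t·1.24 with t_{0.75,10} = 0.700.
Half-width: 0.700 × 1.24 = 0.868.
-2.73 − 0.868 = -3.598; -2.73 + 0.868 = -1.862.

[-3.598, -1.862]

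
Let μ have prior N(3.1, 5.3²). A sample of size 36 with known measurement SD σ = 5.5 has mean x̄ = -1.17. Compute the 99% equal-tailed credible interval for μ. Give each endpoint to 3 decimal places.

[-3.373, 1.281]

Posterior precision = 1/5.3² + 36/5.5² = 0.0356 + 1.1901 = 1.2257, so posterior SD = 0.9033.
Posterior mean = (3.1/5.3² + 36·-1.17/5.5²) / 1.2257 = -1.0460.
Interval: -1.0460 ± 2.576 × 0.9033 → [-3.373, 1.281].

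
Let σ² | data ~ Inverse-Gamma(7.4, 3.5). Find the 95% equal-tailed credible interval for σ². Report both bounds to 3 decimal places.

Inverse-Gamma(7.4, 3.5) quantiles: F⁻¹(0.025) and F⁻¹(0.975).
Equivalently, 1/σ² ~ Gamma(7.4, rate = 3.5); invert its 0.975 and 0.025 quantiles.
Posterior mean ≈ 0.547, SD ≈ 0.235; a Normal approximation gives roughly [0.086, 1.008].
Exact: lower = 0.257; upper = 1.141.

[0.257, 1.141]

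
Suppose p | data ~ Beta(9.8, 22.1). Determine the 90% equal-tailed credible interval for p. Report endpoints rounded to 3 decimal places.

[0.182, 0.446]

Posterior: Beta(9.8, 22.1).
Equal-tailed 90% interval: the 0.05 and 0.95 quantiles of Beta(9.8, 22.1).
Posterior mean ≈ 0.307, SD ≈ 0.080; a Normal approximation gives roughly [0.175, 0.440].
Exact: F⁻¹(0.05) = 0.182; F⁻¹(0.95) = 0.446.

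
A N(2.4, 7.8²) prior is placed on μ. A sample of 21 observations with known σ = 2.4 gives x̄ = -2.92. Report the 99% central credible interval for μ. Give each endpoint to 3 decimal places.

Posterior precision = 1/7.8² + 21/2.4² = 0.0164 + 3.6458 = 3.6623, so posterior SD = 0.5225.
Posterior mean = (2.4/7.8² + 21·-2.92/2.4²) / 3.6623 = -2.8961.
Interval: -2.8961 ± 2.576 × 0.5225 → [-4.242, -1.550].

[-4.242, -1.550]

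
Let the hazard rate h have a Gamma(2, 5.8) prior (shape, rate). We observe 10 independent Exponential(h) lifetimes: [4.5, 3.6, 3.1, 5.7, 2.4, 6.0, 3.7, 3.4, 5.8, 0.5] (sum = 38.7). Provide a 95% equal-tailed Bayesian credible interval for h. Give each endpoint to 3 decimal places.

[0.139, 0.442]

Posterior: Gamma(2+10, 5.8+38.7) = Gamma(12, 44.5) (shape, rate).
Equal-tailed 95% interval: Gamma(12, 44.5) quantiles at 0.025 and 0.975.
Posterior mean ≈ 0.270, SD ≈ 0.078; a Normal approximation gives roughly [0.117, 0.422].
Exact: lower = 0.139; upper = 0.442.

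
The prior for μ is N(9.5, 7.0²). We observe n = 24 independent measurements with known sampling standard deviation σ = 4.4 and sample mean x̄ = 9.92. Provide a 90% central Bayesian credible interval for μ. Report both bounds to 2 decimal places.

[8.45, 11.38]

Posterior precision = 1/7.0² + 24/4.4² = 0.0204 + 1.2397 = 1.2601, so posterior SD = 0.8908.
Posterior mean = (9.5/7.0² + 24·9.92/4.4²) / 1.2601 = 9.9132.
Interval: 9.9132 ± 1.645 × 0.8908 → [8.45, 11.38].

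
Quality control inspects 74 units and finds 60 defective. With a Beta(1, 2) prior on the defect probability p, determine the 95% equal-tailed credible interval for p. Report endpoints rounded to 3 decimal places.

[0.695, 0.875]

Posterior: Beta(1+60, 2+14) = Beta(61, 16).
Equal-tailed 95% interval: the 0.025 and 0.975 quantiles of Beta(61, 16).
Posterior mean ≈ 0.792, SD ≈ 0.046; a Normal approximation gives roughly [0.702, 0.882].
Exact: F⁻¹(0.025) = 0.695; F⁻¹(0.975) = 0.875.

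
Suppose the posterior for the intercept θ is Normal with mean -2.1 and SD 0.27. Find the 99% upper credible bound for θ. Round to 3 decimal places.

Need U with P(θ ≤ U) = 0.99: U = -2.1 + z_{0.01}·0.27.
z = 2.326; U = -2.1 + 2.326 × 0.27 = -1.472.

-1.472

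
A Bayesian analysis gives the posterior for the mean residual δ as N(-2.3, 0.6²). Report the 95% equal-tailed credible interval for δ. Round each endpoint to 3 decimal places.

[-3.476, -1.124]

The posterior is symmetric, so the 95% equal-tailed interval is δ = -2.3 ± z·0.6 with z = 1.960.
Half-width: 1.960 × 0.6 = 1.176.
-2.3 − 1.176 = -3.476; -2.3 + 1.176 = -1.124.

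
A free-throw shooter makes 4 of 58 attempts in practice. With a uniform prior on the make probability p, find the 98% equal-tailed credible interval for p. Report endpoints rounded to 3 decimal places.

[0.022, 0.184]

Posterior: Beta(1+4, 1+54) = Beta(5, 55).
Equal-tailed 98% interval: the 0.01 and 0.99 quantiles of Beta(5, 55).
Posterior mean ≈ 0.083, SD ≈ 0.035; a Normal approximation gives roughly [0.001, 0.166].
Exact: F⁻¹(0.01) = 0.022; F⁻¹(0.99) = 0.184.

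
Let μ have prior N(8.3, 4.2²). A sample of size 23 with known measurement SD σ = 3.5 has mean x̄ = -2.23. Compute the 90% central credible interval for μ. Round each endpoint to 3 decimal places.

[-3.104, -0.739]

Posterior precision = 1/4.2² + 23/3.5² = 0.0567 + 1.8776 = 1.9342, so posterior SD = 0.7190.
Posterior mean = (8.3/4.2² + 23·-2.23/3.5²) / 1.9342 = -1.9214.
Interval: -1.9214 ± 1.645 × 0.7190 → [-3.104, -0.739].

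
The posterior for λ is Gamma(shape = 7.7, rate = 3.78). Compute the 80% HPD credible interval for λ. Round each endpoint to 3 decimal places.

[1.026, 2.815]

The posterior is unimodal and skewed, so the HPD interval has equal density at both endpoints and is the shortest 80% interval.
Solving f(1.026) = f(2.815) with F(2.815) − F(1.026) = 0.80 gives [1.026, 2.815].
For comparison, the equal-tailed interval is [1.171, 3.016]; the HPD is narrower and shifted toward the mode.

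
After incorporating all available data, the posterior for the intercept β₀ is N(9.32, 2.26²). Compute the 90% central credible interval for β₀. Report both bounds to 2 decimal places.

[5.60, 13.04]

The posterior is symmetric, so the 90% equal-tailed interval is β₀ = 9.32 ± z·2.26 with z = 1.645.
Half-width: 1.645 × 2.26 = 3.72.
9.32 − 3.72 = 5.60; 9.32 + 3.72 = 13.04.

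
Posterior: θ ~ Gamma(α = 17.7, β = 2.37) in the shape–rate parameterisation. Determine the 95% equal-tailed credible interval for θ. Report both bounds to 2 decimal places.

[4.40, 11.33]

Posterior: Gamma(shape 17.7, rate 2.37).
Equal-tailed 95% interval: Gamma(17.7, 2.37) quantiles at 0.025 and 0.975.
Posterior mean ≈ 7.47, SD ≈ 1.78; a Normal approximation gives roughly [3.99, 10.95].
Exact: lower = 4.40; upper = 11.33.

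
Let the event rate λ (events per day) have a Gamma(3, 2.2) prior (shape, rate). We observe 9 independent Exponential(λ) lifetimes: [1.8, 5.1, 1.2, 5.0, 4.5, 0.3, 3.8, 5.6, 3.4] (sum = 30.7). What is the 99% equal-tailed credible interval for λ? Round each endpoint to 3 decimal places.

Posterior: Gamma(3+9, 2.2+30.7) = Gamma(12, 32.9) (shape, rate).
Equal-tailed 99% interval: Gamma(12, 32.9) quantiles at 0.005 and 0.995.
Posterior mean ≈ 0.365, SD ≈ 0.105; a Normal approximation gives roughly [0.094, 0.636].
Exact: lower = 0.150; upper = 0.692.

[0.150, 0.692]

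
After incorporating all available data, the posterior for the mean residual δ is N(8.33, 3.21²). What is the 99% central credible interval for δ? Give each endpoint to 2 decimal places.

The posterior is symmetric, so the 99% equal-tailed interval is δ = 8.33 ± z·3.21 with z = 2.576.
Half-width: 2.576 × 3.21 = 8.27.
8.33 − 8.27 = 0.06; 8.33 + 8.27 = 16.60.

[0.06, 16.60]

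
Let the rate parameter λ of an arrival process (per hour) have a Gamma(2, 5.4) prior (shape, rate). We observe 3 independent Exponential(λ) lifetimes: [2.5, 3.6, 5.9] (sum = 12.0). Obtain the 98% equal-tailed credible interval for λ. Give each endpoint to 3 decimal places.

[0.074, 0.667]

Posterior: Gamma(2+3, 5.4+12.0) = Gamma(5, 17.4) (shape, rate).
Equal-tailed 98% interval: Gamma(5, 17.4) quantiles at 0.01 and 0.99.
Posterior mean ≈ 0.287, SD ≈ 0.129; a Normal approximation gives roughly [-0.012, 0.586].
Exact: lower = 0.074; upper = 0.667.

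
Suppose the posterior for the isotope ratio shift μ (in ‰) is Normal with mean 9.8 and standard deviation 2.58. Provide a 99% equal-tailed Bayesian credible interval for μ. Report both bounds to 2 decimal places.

[3.15, 16.45]

The posterior is symmetric, so the 99% equal-tailed interval is μ = 9.8 ± z·2.58 with z = 2.576.
Half-width: 2.576 × 2.58 = 6.65.
9.8 − 6.65 = 3.15; 9.8 + 6.65 = 16.45.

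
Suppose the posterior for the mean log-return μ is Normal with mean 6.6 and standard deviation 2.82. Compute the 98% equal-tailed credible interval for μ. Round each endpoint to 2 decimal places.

[0.04, 13.16]

The posterior is symmetric, so the 98% equal-tailed interval is μ = 6.6 ± z·2.82 with z = 2.326.
Half-width: 2.326 × 2.82 = 6.56.
6.6 − 6.56 = 0.04; 6.6 + 6.56 = 13.16.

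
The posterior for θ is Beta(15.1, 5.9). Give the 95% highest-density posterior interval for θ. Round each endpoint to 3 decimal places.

The posterior is unimodal and skewed, so the HPD interval has equal density at both endpoints and is the shortest 95% interval.
Solving f(0.530) = f(0.896) with F(0.896) − F(0.530) = 0.95 gives [0.530, 0.896].
For comparison, the equal-tailed interval is [0.514, 0.884]; the HPD is narrower and shifted toward the mode.

[0.530, 0.896]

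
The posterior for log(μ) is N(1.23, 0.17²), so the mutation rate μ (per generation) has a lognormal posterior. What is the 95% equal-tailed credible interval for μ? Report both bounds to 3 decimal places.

[2.452, 4.774]

On the log scale the 95% interval is 1.23 ± 1.960 × 0.17 = [0.8968, 1.5632].
Exponentiate: [e^0.8968, e^1.5632] = [2.452, 4.774].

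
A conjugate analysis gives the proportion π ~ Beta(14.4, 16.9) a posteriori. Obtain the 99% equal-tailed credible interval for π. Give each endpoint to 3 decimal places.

Posterior: Beta(14.4, 16.9).
Equal-tailed 99% interval: the 0.005 and 0.995 quantiles of Beta(14.4, 16.9).
Posterior mean ≈ 0.460, SD ≈ 0.088; a Normal approximation gives roughly [0.234, 0.686].
Exact: F⁻¹(0.005) = 0.245; F⁻¹(0.995) = 0.684.

[0.245, 0.684]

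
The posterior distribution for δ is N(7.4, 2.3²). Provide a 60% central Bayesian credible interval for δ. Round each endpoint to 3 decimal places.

[5.464, 9.336]

The posterior is symmetric, so the 60% equal-tailed interval is δ = 7.4 ± z·2.3 with z = 0.842.
Half-width: 0.842 × 2.3 = 1.936.
7.4 − 1.936 = 5.464; 7.4 + 1.936 = 9.336.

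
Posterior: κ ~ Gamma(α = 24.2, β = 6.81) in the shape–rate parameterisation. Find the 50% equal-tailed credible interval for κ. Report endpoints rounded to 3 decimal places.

Posterior: Gamma(shape 24.2, rate 6.81).
Equal-tailed 50% interval: Gamma(24.2, 6.81) quantiles at 0.25 and 0.75.
Posterior mean ≈ 3.554, SD ≈ 0.722; a Normal approximation gives roughly [3.066, 4.041].
Exact: lower = 3.043; upper = 4.011.

[3.043, 4.011]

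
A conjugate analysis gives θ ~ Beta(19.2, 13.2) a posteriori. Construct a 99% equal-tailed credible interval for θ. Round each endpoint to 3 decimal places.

[0.369, 0.795]

Posterior: Beta(19.2, 13.2).
Equal-tailed 99% interval: the 0.005 and 0.995 quantiles of Beta(19.2, 13.2).
Posterior mean ≈ 0.593, SD ≈ 0.085; a Normal approximation gives roughly [0.374, 0.812].
Exact: F⁻¹(0.005) = 0.369; F⁻¹(0.995) = 0.795.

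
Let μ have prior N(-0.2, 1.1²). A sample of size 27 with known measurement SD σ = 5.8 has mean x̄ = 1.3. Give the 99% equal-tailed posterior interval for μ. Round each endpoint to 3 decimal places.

[-1.479, 2.557]

Posterior precision = 1/1.1² + 27/5.8² = 0.8264 + 0.8026 = 1.6291, so posterior SD = 0.7835.
Posterior mean = (-0.2/1.1² + 27·1.3/5.8²) / 1.6291 = 0.5390.
Interval: 0.5390 ± 2.576 × 0.7835 → [-1.479, 2.557].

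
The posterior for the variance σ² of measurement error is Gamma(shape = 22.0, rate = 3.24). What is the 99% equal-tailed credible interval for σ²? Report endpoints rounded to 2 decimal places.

Posterior: Gamma(shape 22.0, rate 3.24).
Equal-tailed 99% interval: Gamma(22.0, 3.24) quantiles at 0.005 and 0.995.
Posterior mean ≈ 6.79, SD ≈ 1.45; a Normal approximation gives roughly [3.06, 10.52].
Exact: lower = 3.64; upper = 11.09.

[3.64, 11.09]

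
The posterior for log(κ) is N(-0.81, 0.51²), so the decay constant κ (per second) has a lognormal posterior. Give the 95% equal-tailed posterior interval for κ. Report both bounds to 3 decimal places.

On the log scale the 95% interval is -0.81 ± 1.960 × 0.51 = [-1.8096, 0.1896].
Exponentiate: [e^-1.8096, e^0.1896] = [0.164, 1.209].

[0.164, 1.209]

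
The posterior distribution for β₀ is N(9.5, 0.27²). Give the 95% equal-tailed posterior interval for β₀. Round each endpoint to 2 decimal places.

[8.97, 10.03]

The posterior is symmetric, so the 95% equal-tailed interval is β₀ = 9.5 ± z·0.27 with z = 1.960.
Half-width: 1.960 × 0.27 = 0.53.
9.5 − 0.53 = 8.97; 9.5 + 0.53 = 10.03.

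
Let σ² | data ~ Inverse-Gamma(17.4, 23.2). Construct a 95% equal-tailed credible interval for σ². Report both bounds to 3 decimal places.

[0.876, 2.273]

Inverse-Gamma(17.4, 23.2) quantiles: F⁻¹(0.025) and F⁻¹(0.975).
Equivalently, 1/σ² ~ Gamma(17.4, rate = 23.2); invert its 0.975 and 0.025 quantiles.
Posterior mean ≈ 1.415, SD ≈ 0.360; a Normal approximation gives roughly [0.708, 2.121].
Exact: lower = 0.876; upper = 2.273.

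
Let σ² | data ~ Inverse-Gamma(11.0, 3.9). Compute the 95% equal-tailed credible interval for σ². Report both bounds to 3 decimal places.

Inverse-Gamma(11.0, 3.9) quantiles: F⁻¹(0.025) and F⁻¹(0.975).
Equivalently, 1/σ² ~ Gamma(11.0, rate = 3.9); invert its 0.975 and 0.025 quantiles.
Posterior mean ≈ 0.390, SD ≈ 0.130; a Normal approximation gives roughly [0.135, 0.645].
Exact: lower = 0.212; upper = 0.710.

[0.212, 0.710]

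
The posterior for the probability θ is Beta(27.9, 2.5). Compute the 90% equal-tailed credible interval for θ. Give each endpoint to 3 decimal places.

Posterior: Beta(27.9, 2.5).
Equal-tailed 90% interval: the 0.05 and 0.95 quantiles of Beta(27.9, 2.5).
Posterior mean ≈ 0.918, SD ≈ 0.049; a Normal approximation gives roughly [0.837, 0.998].
Exact: F⁻¹(0.05) = 0.824; F⁻¹(0.95) = 0.980.

[0.824, 0.980]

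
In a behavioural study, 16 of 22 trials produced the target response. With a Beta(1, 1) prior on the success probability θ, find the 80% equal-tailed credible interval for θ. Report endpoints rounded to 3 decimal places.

Posterior: Beta(1+16, 1+6) = Beta(17, 7).
Equal-tailed 80% interval: the 0.1 and 0.9 quantiles of Beta(17, 7).
Posterior mean ≈ 0.708, SD ≈ 0.091; a Normal approximation gives roughly [0.592, 0.825].
Exact: F⁻¹(0.1) = 0.587; F⁻¹(0.9) = 0.822.

[0.587, 0.822]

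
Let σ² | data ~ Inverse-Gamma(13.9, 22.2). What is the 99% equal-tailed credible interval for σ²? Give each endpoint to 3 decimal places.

Inverse-Gamma(13.9, 22.2) quantiles: F⁻¹(0.005) and F⁻¹(0.995).
Equivalently, 1/σ² ~ Gamma(13.9, rate = 22.2); invert its 0.995 and 0.005 quantiles.
Posterior mean ≈ 1.721, SD ≈ 0.499; a Normal approximation gives roughly [0.436, 3.006].
Exact: lower = 0.875; upper = 3.601.

[0.875, 3.601]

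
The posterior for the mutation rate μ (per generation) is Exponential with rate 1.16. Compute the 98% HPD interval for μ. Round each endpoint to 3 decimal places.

[0.000, 3.372]

The exponential density is strictly decreasing on [0, ∞), so the HPD interval is anchored at 0: [0, q] with P(μ ≤ q) = 0.98.
q = −ln(1 − 0.98) / 1.16 = 3.9120 / 1.16 = 3.372.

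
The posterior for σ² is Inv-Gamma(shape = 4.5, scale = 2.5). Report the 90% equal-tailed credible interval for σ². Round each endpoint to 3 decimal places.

Inverse-Gamma(4.5, 2.5) quantiles: F⁻¹(0.05) and F⁻¹(0.95).
Equivalently, 1/σ² ~ Gamma(4.5, rate = 2.5); invert its 0.95 and 0.05 quantiles.
Posterior mean ≈ 0.714, SD ≈ 0.452; a Normal approximation gives roughly [-0.029, 1.457].
Exact: lower = 0.296; upper = 1.504.

[0.296, 1.504]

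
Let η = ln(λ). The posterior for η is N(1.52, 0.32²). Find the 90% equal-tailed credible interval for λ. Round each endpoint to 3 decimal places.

On the log scale the 90% interval is 1.52 ± 1.645 × 0.32 = [0.9936, 2.0464].
Exponentiate: [e^0.9936, e^2.0464] = [2.701, 7.740].

[2.701, 7.740]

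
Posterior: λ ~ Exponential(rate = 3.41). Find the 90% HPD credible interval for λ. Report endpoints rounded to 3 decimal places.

[0.000, 0.675]

The exponential density is strictly decreasing on [0, ∞), so the HPD interval is anchored at 0: [0, q] with P(λ ≤ q) = 0.90.
q = −ln(1 − 0.90) / 3.41 = 2.3026 / 3.41 = 0.675.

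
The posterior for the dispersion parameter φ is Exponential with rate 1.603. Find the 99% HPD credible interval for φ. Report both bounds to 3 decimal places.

[0.000, 2.873]

The exponential density is strictly decreasing on [0, ∞), so the HPD interval is anchored at 0: [0, q] with P(φ ≤ q) = 0.99.
q = −ln(1 − 0.99) / 1.603 = 4.6052 / 1.603 = 2.873.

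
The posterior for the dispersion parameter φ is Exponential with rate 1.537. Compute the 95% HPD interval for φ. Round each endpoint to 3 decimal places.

[0.000, 1.949]

The exponential density is strictly decreasing on [0, ∞), so the HPD interval is anchored at 0: [0, q] with P(φ ≤ q) = 0.95.
q = −ln(1 − 0.95) / 1.537 = 2.9957 / 1.537 = 1.949.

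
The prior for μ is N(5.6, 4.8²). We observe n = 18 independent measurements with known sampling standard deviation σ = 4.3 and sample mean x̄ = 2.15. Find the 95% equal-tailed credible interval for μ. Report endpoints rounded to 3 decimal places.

[0.354, 4.241]

Posterior precision = 1/4.8² + 18/4.3² = 0.0434 + 0.9735 = 1.0169, so posterior SD = 0.9917.
Posterior mean = (5.6/4.8² + 18·2.15/4.3²) / 1.0169 = 2.2973.
Interval: 2.2973 ± 1.960 × 0.9917 → [0.354, 4.241].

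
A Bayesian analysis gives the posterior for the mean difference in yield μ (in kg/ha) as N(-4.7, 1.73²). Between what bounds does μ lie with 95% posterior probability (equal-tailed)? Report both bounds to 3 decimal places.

[-8.091, -1.309]

The posterior is symmetric, so the 95% equal-tailed interval is μ = -4.7 ± z·1.73 with z = 1.960.
Half-width: 1.960 × 1.73 = 3.391.
-4.7 − 3.391 = -8.091; -4.7 + 3.391 = -1.309.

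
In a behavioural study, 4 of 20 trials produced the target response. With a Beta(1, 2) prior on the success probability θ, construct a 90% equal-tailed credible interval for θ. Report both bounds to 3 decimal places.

[0.094, 0.369]

Posterior: Beta(1+4, 2+16) = Beta(5, 18).
Equal-tailed 90% interval: the 0.05 and 0.95 quantiles of Beta(5, 18).
Posterior mean ≈ 0.217, SD ≈ 0.084; a Normal approximation gives roughly [0.079, 0.356].
Exact: F⁻¹(0.05) = 0.094; F⁻¹(0.95) = 0.369.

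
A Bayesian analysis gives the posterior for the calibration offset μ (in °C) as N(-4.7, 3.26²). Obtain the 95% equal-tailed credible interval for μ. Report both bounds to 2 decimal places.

The posterior is symmetric, so the 95% equal-tailed interval is μ = -4.7 ± z·3.26 with z = 1.960.
Half-width: 1.960 × 3.26 = 6.39.
-4.7 − 6.39 = -11.09; -4.7 + 6.39 = 1.69.

[-11.09, 1.69]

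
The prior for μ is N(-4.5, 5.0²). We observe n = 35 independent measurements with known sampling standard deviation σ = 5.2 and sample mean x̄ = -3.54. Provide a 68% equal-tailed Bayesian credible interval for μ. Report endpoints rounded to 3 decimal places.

Posterior precision = 1/5.0² + 35/5.2² = 0.0400 + 1.2944 = 1.3344, so posterior SD = 0.8657.
Posterior mean = (-4.5/5.0² + 35·-3.54/5.2²) / 1.3344 = -3.5688.
Interval: -3.5688 ± 0.994 × 0.8657 → [-4.430, -2.708].

[-4.430, -2.708]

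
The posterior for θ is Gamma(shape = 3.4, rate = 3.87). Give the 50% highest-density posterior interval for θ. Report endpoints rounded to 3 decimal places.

[0.381, 0.943]

The posterior is unimodal and skewed, so the HPD interval has equal density at both endpoints and is the shortest 50% interval.
Solving f(0.381) = f(0.943) with F(0.943) − F(0.381) = 0.50 gives [0.381, 0.943].
For comparison, the equal-tailed interval is [0.529, 1.137]; the HPD is narrower and shifted toward the mode.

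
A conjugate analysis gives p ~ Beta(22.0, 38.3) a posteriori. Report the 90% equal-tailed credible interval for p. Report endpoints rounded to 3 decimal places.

Posterior: Beta(22.0, 38.3).
Equal-tailed 90% interval: the 0.05 and 0.95 quantiles of Beta(22.0, 38.3).
Posterior mean ≈ 0.365, SD ≈ 0.061; a Normal approximation gives roughly [0.264, 0.466].
Exact: F⁻¹(0.05) = 0.266; F⁻¹(0.95) = 0.469.

[0.266, 0.469]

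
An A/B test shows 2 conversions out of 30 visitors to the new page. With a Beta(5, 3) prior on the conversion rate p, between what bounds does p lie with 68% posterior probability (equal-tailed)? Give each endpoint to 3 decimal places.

Posterior: Beta(5+2, 3+28) = Beta(7, 31).
Equal-tailed 68% interval: the 0.16 and 0.84 quantiles of Beta(7, 31).
Posterior mean ≈ 0.184, SD ≈ 0.062; a Normal approximation gives roughly [0.122, 0.246].
Exact: F⁻¹(0.16) = 0.122; F⁻¹(0.84) = 0.246.

[0.122, 0.246]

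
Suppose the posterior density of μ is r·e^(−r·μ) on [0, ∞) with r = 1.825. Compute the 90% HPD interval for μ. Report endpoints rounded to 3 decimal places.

[0.000, 1.262]

The exponential density is strictly decreasing on [0, ∞), so the HPD interval is anchored at 0: [0, q] with P(μ ≤ q) = 0.90.
q = −ln(1 − 0.90) / 1.825 = 2.3026 / 1.825 = 1.262.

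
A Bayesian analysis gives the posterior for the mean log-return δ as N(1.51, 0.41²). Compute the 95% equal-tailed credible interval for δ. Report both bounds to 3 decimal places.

[0.706, 2.314]

The posterior is symmetric, so the 95% equal-tailed interval is δ = 1.51 ± z·0.41 with z = 1.960.
Half-width: 1.960 × 0.41 = 0.804.
1.51 − 0.804 = 0.706; 1.51 + 0.804 = 2.314.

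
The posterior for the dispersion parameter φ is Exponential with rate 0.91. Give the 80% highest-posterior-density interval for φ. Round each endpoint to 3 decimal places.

The exponential density is strictly decreasing on [0, ∞), so the HPD interval is anchored at 0: [0, q] with P(φ ≤ q) = 0.80.
q = −ln(1 − 0.80) / 0.91 = 1.6094 / 0.91 = 1.769.

[0.000, 1.769]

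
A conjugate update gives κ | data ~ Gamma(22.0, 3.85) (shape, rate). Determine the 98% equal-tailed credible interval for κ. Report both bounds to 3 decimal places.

Posterior: Gamma(shape 22.0, rate 3.85).
Equal-tailed 98% interval: Gamma(22.0, 3.85) quantiles at 0.01 and 0.99.
Posterior mean ≈ 5.714, SD ≈ 1.218; a Normal approximation gives roughly [2.880, 8.548].
Exact: lower = 3.266; upper = 8.923.

[3.266, 8.923]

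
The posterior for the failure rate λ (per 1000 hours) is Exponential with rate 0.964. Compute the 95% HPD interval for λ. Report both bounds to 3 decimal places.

[0.000, 3.108]

The exponential density is strictly decreasing on [0, ∞), so the HPD interval is anchored at 0: [0, q] with P(λ ≤ q) = 0.95.
q = −ln(1 − 0.95) / 0.964 = 2.9957 / 0.964 = 3.108.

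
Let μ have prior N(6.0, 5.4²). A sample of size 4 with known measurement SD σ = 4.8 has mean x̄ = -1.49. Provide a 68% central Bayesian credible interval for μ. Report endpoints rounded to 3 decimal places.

Posterior precision = 1/5.4² + 4/4.8² = 0.0343 + 0.1736 = 0.2079, so posterior SD = 2.1931.
Posterior mean = (6.0/5.4² + 4·-1.49/4.8²) / 0.2079 = -0.2545.
Interval: -0.2545 ± 0.994 × 2.1931 → [-2.436, 1.926].

[-2.436, 1.926]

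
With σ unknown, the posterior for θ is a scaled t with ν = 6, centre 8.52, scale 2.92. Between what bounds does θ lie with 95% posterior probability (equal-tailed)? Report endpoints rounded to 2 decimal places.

The t_6 distribution is symmetric; the 95% interval is 8.52 ± t·2.92 with t_{0.975,6} = 2.447.
Half-width: 2.447 × 2.92 = 7.14.
8.52 − 7.14 = 1.38; 8.52 + 7.14 = 15.66.

[1.38, 15.66]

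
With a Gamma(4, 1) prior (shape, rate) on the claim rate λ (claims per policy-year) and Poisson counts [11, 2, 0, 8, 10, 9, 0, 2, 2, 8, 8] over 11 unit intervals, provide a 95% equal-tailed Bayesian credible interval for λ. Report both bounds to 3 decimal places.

Posterior: Gamma(4+60, 1+11) = Gamma(64, 12) (shape, rate).
Equal-tailed 95% interval: Gamma(64, 12) quantiles at 0.025 and 0.975.
Posterior mean ≈ 5.333, SD ≈ 0.667; a Normal approximation gives roughly [4.027, 6.640].
Exact: lower = 4.107; upper = 6.717.

[4.107, 6.717]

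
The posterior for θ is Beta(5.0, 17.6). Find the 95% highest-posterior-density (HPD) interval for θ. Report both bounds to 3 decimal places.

The posterior is unimodal and skewed, so the HPD interval has equal density at both endpoints and is the shortest 95% interval.
Solving f(0.067) = f(0.390) with F(0.390) − F(0.067) = 0.95 gives [0.067, 0.390].
For comparison, the equal-tailed interval is [0.080, 0.409]; the HPD is narrower and shifted toward the mode.

[0.067, 0.390]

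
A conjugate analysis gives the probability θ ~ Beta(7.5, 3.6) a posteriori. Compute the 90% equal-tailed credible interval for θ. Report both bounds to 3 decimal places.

Posterior: Beta(7.5, 3.6).
Equal-tailed 90% interval: the 0.05 and 0.95 quantiles of Beta(7.5, 3.6).
Posterior mean ≈ 0.676, SD ≈ 0.135; a Normal approximation gives roughly [0.454, 0.897].
Exact: F⁻¹(0.05) = 0.436; F⁻¹(0.95) = 0.878.

[0.436, 0.878]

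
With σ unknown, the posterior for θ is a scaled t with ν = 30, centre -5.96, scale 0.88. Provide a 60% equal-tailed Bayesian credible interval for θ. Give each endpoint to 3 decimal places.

[-6.711, -5.209]

The t_30 distribution is symmetric; the 60% interval is -5.96 ± t·0.88 with t_{0.8,30} = 0.854.
Half-width: 0.854 × 0.88 = 0.751.
-5.96 − 0.751 = -6.711; -5.96 + 0.751 = -5.209.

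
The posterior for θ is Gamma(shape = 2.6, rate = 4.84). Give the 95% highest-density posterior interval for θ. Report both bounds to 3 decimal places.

The posterior is unimodal and skewed, so the HPD interval has equal density at both endpoints and is the shortest 95% interval.
Solving f(0.036) = f(1.190) with F(1.190) − F(0.036) = 0.95 gives [0.036, 1.190].
For comparison, the equal-tailed interval is [0.094, 1.360]; the HPD is narrower and shifted toward the mode.

[0.036, 1.190]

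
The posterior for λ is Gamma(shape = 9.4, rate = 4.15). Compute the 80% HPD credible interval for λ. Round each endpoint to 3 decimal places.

[1.249, 3.067]

The posterior is unimodal and skewed, so the HPD interval has equal density at both endpoints and is the shortest 80% interval.
Solving f(1.249) = f(3.067) with F(3.067) − F(1.249) = 0.80 gives [1.249, 3.067].
For comparison, the equal-tailed interval is [1.385, 3.248]; the HPD is narrower and shifted toward the mode.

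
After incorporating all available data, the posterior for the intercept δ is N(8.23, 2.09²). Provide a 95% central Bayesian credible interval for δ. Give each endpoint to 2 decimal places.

The posterior is symmetric, so the 95% equal-tailed interval is δ = 8.23 ± z·2.09 with z = 1.960.
Half-width: 1.960 × 2.09 = 4.10.
8.23 − 4.10 = 4.13; 8.23 + 4.10 = 12.33.

[4.13, 12.33]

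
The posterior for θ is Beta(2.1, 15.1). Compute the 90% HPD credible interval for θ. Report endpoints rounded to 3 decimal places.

[0.009, 0.232]

The posterior is unimodal and skewed, so the HPD interval has equal density at both endpoints and is the shortest 90% interval.
Solving f(0.009) = f(0.232) with F(0.232) − F(0.009) = 0.90 gives [0.009, 0.232].
For comparison, the equal-tailed interval is [0.025, 0.269]; the HPD is narrower and shifted toward the mode.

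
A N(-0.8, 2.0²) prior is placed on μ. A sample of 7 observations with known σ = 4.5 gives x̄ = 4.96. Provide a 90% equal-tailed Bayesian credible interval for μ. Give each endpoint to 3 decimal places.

Posterior precision = 1/2.0² + 7/4.5² = 0.2500 + 0.3457 = 0.5957, so posterior SD = 1.2957.
Posterior mean = (-0.8/2.0² + 7·4.96/4.5²) / 0.5957 = 2.5426.
Interval: 2.5426 ± 1.645 × 1.2957 → [0.411, 4.674].

[0.411, 4.674]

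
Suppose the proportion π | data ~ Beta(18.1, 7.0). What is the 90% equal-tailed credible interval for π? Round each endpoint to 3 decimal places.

Posterior: Beta(18.1, 7.0).
Equal-tailed 90% interval: the 0.05 and 0.95 quantiles of Beta(18.1, 7.0).
Posterior mean ≈ 0.721, SD ≈ 0.088; a Normal approximation gives roughly [0.577, 0.866].
Exact: F⁻¹(0.05) = 0.567; F⁻¹(0.95) = 0.855.

[0.567, 0.855]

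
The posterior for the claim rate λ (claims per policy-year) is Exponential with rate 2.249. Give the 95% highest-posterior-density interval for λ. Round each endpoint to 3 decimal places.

The exponential density is strictly decreasing on [0, ∞), so the HPD interval is anchored at 0: [0, q] with P(λ ≤ q) = 0.95.
q = −ln(1 − 0.95) / 2.249 = 2.9957 / 2.249 = 1.332.

[0.000, 1.332]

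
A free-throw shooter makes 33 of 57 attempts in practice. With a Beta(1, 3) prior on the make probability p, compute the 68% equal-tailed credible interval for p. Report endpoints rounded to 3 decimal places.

[0.494, 0.621]

Posterior: Beta(1+33, 3+24) = Beta(34, 27).
Equal-tailed 68% interval: the 0.16 and 0.84 quantiles of Beta(34, 27).
Posterior mean ≈ 0.557, SD ≈ 0.063; a Normal approximation gives roughly [0.495, 0.620].
Exact: F⁻¹(0.16) = 0.494; F⁻¹(0.84) = 0.621.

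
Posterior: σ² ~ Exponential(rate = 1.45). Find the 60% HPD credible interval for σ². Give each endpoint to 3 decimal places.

[0.000, 0.632]

The exponential density is strictly decreasing on [0, ∞), so the HPD interval is anchored at 0: [0, q] with P(σ² ≤ q) = 0.60.
q = −ln(1 − 0.60) / 1.45 = 0.9163 / 1.45 = 0.632.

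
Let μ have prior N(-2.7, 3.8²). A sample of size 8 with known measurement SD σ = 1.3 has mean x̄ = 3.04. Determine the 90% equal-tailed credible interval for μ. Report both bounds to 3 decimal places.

Posterior precision = 1/3.8² + 8/1.3² = 0.0693 + 4.7337 = 4.8030, so posterior SD = 0.4563.
Posterior mean = (-2.7/3.8² + 8·3.04/1.3²) / 4.8030 = 2.9572.
Interval: 2.9572 ± 1.645 × 0.4563 → [2.207, 3.708].

[2.207, 3.708]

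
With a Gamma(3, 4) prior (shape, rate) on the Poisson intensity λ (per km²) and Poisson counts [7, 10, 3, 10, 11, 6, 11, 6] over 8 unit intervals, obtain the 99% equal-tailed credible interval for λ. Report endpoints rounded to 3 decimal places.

[3.983, 7.496]

Posterior: Gamma(3+64, 4+8) = Gamma(67, 12) (shape, rate).
Equal-tailed 99% interval: Gamma(67, 12) quantiles at 0.005 and 0.995.
Posterior mean ≈ 5.583, SD ≈ 0.682; a Normal approximation gives roughly [3.826, 7.340].
Exact: lower = 3.983; upper = 7.496.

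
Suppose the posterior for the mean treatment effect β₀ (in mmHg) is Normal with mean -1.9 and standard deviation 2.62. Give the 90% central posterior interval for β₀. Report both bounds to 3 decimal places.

The posterior is symmetric, so the 90% equal-tailed interval is β₀ = -1.9 ± z·2.62 with z = 1.645.
Half-width: 1.645 × 2.62 = 4.310.
-1.9 − 4.310 = -6.210; -1.9 + 4.310 = 2.410.

[-6.210, 2.410]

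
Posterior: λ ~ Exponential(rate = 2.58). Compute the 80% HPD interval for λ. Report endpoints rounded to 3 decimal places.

[0.000, 0.624]

The exponential density is strictly decreasing on [0, ∞), so the HPD interval is anchored at 0: [0, q] with P(λ ≤ q) = 0.80.
q = −ln(1 − 0.80) / 2.58 = 1.6094 / 2.58 = 0.624.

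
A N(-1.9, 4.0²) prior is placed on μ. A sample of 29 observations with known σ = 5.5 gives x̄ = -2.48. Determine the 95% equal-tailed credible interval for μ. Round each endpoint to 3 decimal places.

Posterior precision = 1/4.0² + 29/5.5² = 0.0625 + 0.9587 = 1.0212, so posterior SD = 0.9896.
Posterior mean = (-1.9/4.0² + 29·-2.48/5.5²) / 1.0212 = -2.4445.
Interval: -2.4445 ± 1.960 × 0.9896 → [-4.384, -0.505].

[-4.384, -0.505]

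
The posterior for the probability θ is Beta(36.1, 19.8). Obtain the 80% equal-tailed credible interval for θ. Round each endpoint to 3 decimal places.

[0.563, 0.726]

Posterior: Beta(36.1, 19.8).
Equal-tailed 80% interval: the 0.1 and 0.9 quantiles of Beta(36.1, 19.8).
Posterior mean ≈ 0.646, SD ≈ 0.063; a Normal approximation gives roughly [0.565, 0.727].
Exact: F⁻¹(0.1) = 0.563; F⁻¹(0.9) = 0.726.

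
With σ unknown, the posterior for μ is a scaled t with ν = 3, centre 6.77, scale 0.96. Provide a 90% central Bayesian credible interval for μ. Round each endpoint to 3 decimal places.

The t_3 distribution is symmetric; the 90% interval is 6.77 ± t·0.96 with t_{0.95,3} = 2.353.
Half-width: 2.353 × 0.96 = 2.259.
6.77 − 2.259 = 4.511; 6.77 + 2.259 = 9.029.

[4.511, 9.029]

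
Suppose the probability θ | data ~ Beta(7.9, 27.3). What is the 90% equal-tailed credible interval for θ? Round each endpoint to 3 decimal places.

Posterior: Beta(7.9, 27.3).
Equal-tailed 90% interval: the 0.05 and 0.95 quantiles of Beta(7.9, 27.3).
Posterior mean ≈ 0.224, SD ≈ 0.069; a Normal approximation gives roughly [0.110, 0.338].
Exact: F⁻¹(0.05) = 0.120; F⁻¹(0.95) = 0.347.

[0.120, 0.347]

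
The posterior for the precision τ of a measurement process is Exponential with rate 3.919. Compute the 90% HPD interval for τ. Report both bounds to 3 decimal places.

[0.000, 0.588]

The exponential density is strictly decreasing on [0, ∞), so the HPD interval is anchored at 0: [0, q] with P(τ ≤ q) = 0.90.
q = −ln(1 − 0.90) / 3.919 = 2.3026 / 3.919 = 0.588.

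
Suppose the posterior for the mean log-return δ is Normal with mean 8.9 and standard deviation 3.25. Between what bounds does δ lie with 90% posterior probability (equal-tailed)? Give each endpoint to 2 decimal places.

The posterior is symmetric, so the 90% equal-tailed interval is δ = 8.9 ± z·3.25 with z = 1.645.
Half-width: 1.645 × 3.25 = 5.35.
8.9 − 5.35 = 3.55; 8.9 + 5.35 = 14.25.

[3.55, 14.25]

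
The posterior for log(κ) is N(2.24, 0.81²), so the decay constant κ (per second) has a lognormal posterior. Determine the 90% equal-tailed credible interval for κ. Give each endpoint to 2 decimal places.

On the log scale the 90% interval is 2.24 ± 1.645 × 0.81 = [0.9077, 3.5723].
Exponentiate: [e^0.9077, e^3.5723] = [2.48, 35.60].

[2.48, 35.60]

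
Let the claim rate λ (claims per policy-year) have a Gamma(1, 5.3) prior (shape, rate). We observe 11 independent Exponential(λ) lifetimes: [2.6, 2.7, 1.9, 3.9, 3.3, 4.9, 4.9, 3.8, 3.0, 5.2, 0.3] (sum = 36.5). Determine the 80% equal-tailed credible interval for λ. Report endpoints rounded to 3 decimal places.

Posterior: Gamma(1+11, 5.3+36.5) = Gamma(12, 41.8) (shape, rate).
Equal-tailed 80% interval: Gamma(12, 41.8) quantiles at 0.1 and 0.9.
Posterior mean ≈ 0.287, SD ≈ 0.083; a Normal approximation gives roughly [0.181, 0.393].
Exact: lower = 0.187; upper = 0.397.

[0.187, 0.397]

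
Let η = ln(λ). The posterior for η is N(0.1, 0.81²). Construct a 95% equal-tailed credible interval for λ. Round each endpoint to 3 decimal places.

On the log scale the 95% interval is 0.1 ± 1.960 × 0.81 = [-1.4876, 1.6876].
Exponentiate: [e^-1.4876, e^1.6876] = [0.226, 5.406].

[0.226, 5.406]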